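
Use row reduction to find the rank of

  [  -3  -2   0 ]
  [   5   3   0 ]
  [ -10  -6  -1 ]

rank = 3

ρ1 → -1/3·ρ1
  [   1  2/3   0 ]
  [   5    3   0 ]
  [ -10   -6  -1 ]
ρ2 → ρ2 − 5·ρ1
  [   1   2/3   0 ]
  [   0  -1/3   0 ]
  [ -10    -6  -1 ]
ρ3 → ρ3 + 10·ρ1
  [ 1   2/3   0 ]
  [ 0  -1/3   0 ]
  [ 0   2/3  -1 ]
ρ2 → -3·ρ2
  [ 1  2/3   0 ]
  [ 0    1   0 ]
  [ 0  2/3  -1 ]
ρ3 → ρ3 − 2/3·ρ2
  [ 1  2/3   0 ]
  [ 0    1   0 ]
  [ 0    0  -1 ]
ρ3 → -1·ρ3
  [ 1  2/3  0 ]
  [ 0    1  0 ]
  [ 0    0  1 ]
ρ1 → ρ1 − 2/3·ρ2
  [ 1  0  0 ]
  [ 0  1  0 ]
  [ 0  0  1 ]
The reduced form has 3 nonzero rows.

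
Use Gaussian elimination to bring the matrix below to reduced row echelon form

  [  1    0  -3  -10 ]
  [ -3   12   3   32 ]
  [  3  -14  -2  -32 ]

[[1, 0, -3, 0], [0, 1, -1/2, 0], [0, 0, 0, 1]]

R2 → R2 + 3·R1
  [ 1    0  -3  -10 ]
  [ 0   12  -6    2 ]
  [ 3  -14  -2  -32 ]
R3 → R3 − 3·R1
  [ 1    0  -3  -10 ]
  [ 0   12  -6    2 ]
  [ 0  -14   7   -2 ]
R2 → 1/12·R2
  [ 1    0    -3  -10 ]
  [ 0    1  -1/2  1/6 ]
  [ 0  -14     7   -2 ]
R3 → R3 + 14·R2
  [ 1  0    -3  -10 ]
  [ 0  1  -1/2  1/6 ]
  [ 0  0     0  1/3 ]
R3 → 3·R3
  [ 1  0    -3  -10 ]
  [ 0  1  -1/2  1/6 ]
  [ 0  0     0    1 ]
R2 → R2 − 1/6·R3
  [ 1  0    -3  -10 ]
  [ 0  1  -1/2    0 ]
  [ 0  0     0    1 ]
R1 → R1 + 10·R3
  [ 1  0    -3  0 ]
  [ 0  1  -1/2  0 ]
  [ 0  0     0  1 ]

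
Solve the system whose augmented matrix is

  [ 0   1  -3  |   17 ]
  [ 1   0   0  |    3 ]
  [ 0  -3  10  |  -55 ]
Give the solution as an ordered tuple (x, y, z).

R1 <-> R2
  [ 1   0   0  |    3 ]
  [ 0   1  -3  |   17 ]
  [ 0  -3  10  |  -55 ]
R3 ← R3 + 3·R2
  [ 1  0   0  |   3 ]
  [ 0  1  -3  |  17 ]
  [ 0  0   1  |  -4 ]
R2 ← R2 + 3·R3
  [ 1  0  0  |   3 ]
  [ 0  1  0  |   5 ]
  [ 0  0  1  |  -4 ]
Reading off the last column: x = 3, y = 5, z = -4.

(3, 5, -4)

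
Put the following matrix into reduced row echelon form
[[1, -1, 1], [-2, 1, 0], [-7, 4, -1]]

Add 2 times r1 to r2.
Add 7 times r1 to r3.
Multiply r2 by -1.
Add 3 times r2 to r3.
Add r2 to r1.

[[1, 0, -1], [0, 1, -2], [0, 0, 0]]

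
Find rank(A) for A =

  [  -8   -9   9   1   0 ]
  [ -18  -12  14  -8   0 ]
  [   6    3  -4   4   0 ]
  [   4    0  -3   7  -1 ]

R1 -> -1/8·R1
  [   1  9/8  -9/8  -1/8   0 ]
  [ -18  -12    14    -8   0 ]
  [   6    3    -4     4   0 ]
  [   4    0    -3     7  -1 ]
R2 -> R2 + 18·R1
  [ 1   9/8   -9/8   -1/8   0 ]
  [ 0  33/4  -25/4  -41/4   0 ]
  [ 6     3     -4      4   0 ]
  [ 4     0     -3      7  -1 ]
R3 -> R3 − 6·R1
  [ 1    9/8   -9/8   -1/8   0 ]
  [ 0   33/4  -25/4  -41/4   0 ]
  [ 0  -15/4   11/4   19/4   0 ]
  [ 4      0     -3      7  -1 ]
R4 -> R4 − 4·R1
  [ 1    9/8   -9/8   -1/8   0 ]
  [ 0   33/4  -25/4  -41/4   0 ]
  [ 0  -15/4   11/4   19/4   0 ]
  [ 0   -9/2    3/2   15/2  -1 ]
R2 -> 4/33·R2
  [ 1    9/8    -9/8    -1/8   0 ]
  [ 0      1  -25/33  -41/33   0 ]
  [ 0  -15/4    11/4    19/4   0 ]
  [ 0   -9/2     3/2    15/2  -1 ]
R3 -> R3 + 15/4·R2
  [ 1   9/8    -9/8    -1/8   0 ]
  [ 0     1  -25/33  -41/33   0 ]
  [ 0     0   -1/11    1/11   0 ]
  [ 0  -9/2     3/2    15/2  -1 ]
R4 -> R4 + 9/2·R2
  [ 1  9/8    -9/8    -1/8   0 ]
  [ 0    1  -25/33  -41/33   0 ]
  [ 0    0   -1/11    1/11   0 ]
  [ 0    0  -21/11   21/11  -1 ]
R3 -> -11·R3
  [ 1  9/8    -9/8    -1/8   0 ]
  [ 0    1  -25/33  -41/33   0 ]
  [ 0    0       1      -1   0 ]
  [ 0    0  -21/11   21/11  -1 ]
R4 -> R4 + 21/11·R3
  [ 1  9/8    -9/8    -1/8   0 ]
  [ 0    1  -25/33  -41/33   0 ]
  [ 0    0       1      -1   0 ]
  [ 0    0       0       0  -1 ]
R4 -> -1·R4
  [ 1  9/8    -9/8    -1/8  0 ]
  [ 0    1  -25/33  -41/33  0 ]
  [ 0    0       1      -1  0 ]
  [ 0    0       0       0  1 ]
R2 -> R2 + 25/33·R3
  [ 1  9/8  -9/8  -1/8  0 ]
  [ 0    1     0    -2  0 ]
  [ 0    0     1    -1  0 ]
  [ 0    0     0     0  1 ]
R1 -> R1 + 9/8·R3
  [ 1  9/8  0  -5/4  0 ]
  [ 0    1  0    -2  0 ]
  [ 0    0  1    -1  0 ]
  [ 0    0  0     0  1 ]
R1 -> R1 − 9/8·R2
  [ 1  0  0   1  0 ]
  [ 0  1  0  -2  0 ]
  [ 0  0  1  -1  0 ]
  [ 0  0  0   0  1 ]
The reduced form has 4 nonzero rows.

rank = 4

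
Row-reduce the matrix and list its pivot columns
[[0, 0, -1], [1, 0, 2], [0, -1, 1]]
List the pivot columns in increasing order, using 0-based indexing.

0, 1, 2

Swap R1 and R2.
  [ 1   0   2 ]
  [ 0   0  -1 ]
  [ 0  -1   1 ]
Swap R2 and R3.
  [ 1   0   2 ]
  [ 0  -1   1 ]
  [ 0   0  -1 ]
Multiply R2 by -1.
  [ 1  0   2 ]
  [ 0  1  -1 ]
  [ 0  0  -1 ]
Multiply R3 by -1.
  [ 1  0   2 ]
  [ 0  1  -1 ]
  [ 0  0   1 ]
Add R3 to R2.
  [ 1  0  2 ]
  [ 0  1  0 ]
  [ 0  0  1 ]
Subtract 2 times R3 from R1.
  [ 1  0  0 ]
  [ 0  1  0 ]
  [ 0  0  1 ]
Pivot columns are the columns containing a leading 1.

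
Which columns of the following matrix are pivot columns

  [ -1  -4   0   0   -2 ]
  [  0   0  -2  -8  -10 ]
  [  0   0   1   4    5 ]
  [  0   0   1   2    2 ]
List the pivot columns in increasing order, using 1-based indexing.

Multiply ρ1 by -1.
  [ 1  4   0   0    2 ]
  [ 0  0  -2  -8  -10 ]
  [ 0  0   1   4    5 ]
  [ 0  0   1   2    2 ]
Multiply ρ2 by -1/2.
  [ 1  4  0  0  2 ]
  [ 0  0  1  4  5 ]
  [ 0  0  1  4  5 ]
  [ 0  0  1  2  2 ]
Subtract ρ2 from ρ3.
  [ 1  4  0  0  2 ]
  [ 0  0  1  4  5 ]
  [ 0  0  0  0  0 ]
  [ 0  0  1  2  2 ]
Subtract ρ2 from ρ4.
  [ 1  4  0   0   2 ]
  [ 0  0  1   4   5 ]
  [ 0  0  0   0   0 ]
  [ 0  0  0  -2  -3 ]
Swap ρ3 and ρ4.
  [ 1  4  0   0   2 ]
  [ 0  0  1   4   5 ]
  [ 0  0  0  -2  -3 ]
  [ 0  0  0   0   0 ]
Multiply ρ3 by -1/2.
  [ 1  4  0  0    2 ]
  [ 0  0  1  4    5 ]
  [ 0  0  0  1  3/2 ]
  [ 0  0  0  0    0 ]
Subtract 4 times ρ3 from ρ2.
  [ 1  4  0  0    2 ]
  [ 0  0  1  0   -1 ]
  [ 0  0  0  1  3/2 ]
  [ 0  0  0  0    0 ]
Pivot columns are the columns containing a leading 1.

1, 3, 4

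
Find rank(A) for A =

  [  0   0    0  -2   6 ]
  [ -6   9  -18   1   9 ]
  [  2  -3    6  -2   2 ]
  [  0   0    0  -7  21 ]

rank = 2

R1 <-> R2
  [ -6   9  -18   1   9 ]
  [  0   0    0  -2   6 ]
  [  2  -3    6  -2   2 ]
  [  0   0    0  -7  21 ]
R1 → -1/6·R1
  [ 1  -3/2  3  -1/6  -3/2 ]
  [ 0     0  0    -2     6 ]
  [ 2    -3  6    -2     2 ]
  [ 0     0  0    -7    21 ]
R3 → R3 − 2·R1
  [ 1  -3/2  3  -1/6  -3/2 ]
  [ 0     0  0    -2     6 ]
  [ 0     0  0  -5/3     5 ]
  [ 0     0  0    -7    21 ]
R2 → -1/2·R2
  [ 1  -3/2  3  -1/6  -3/2 ]
  [ 0     0  0     1    -3 ]
  [ 0     0  0  -5/3     5 ]
  [ 0     0  0    -7    21 ]
R3 → R3 + 5/3·R2
  [ 1  -3/2  3  -1/6  -3/2 ]
  [ 0     0  0     1    -3 ]
  [ 0     0  0     0     0 ]
  [ 0     0  0    -7    21 ]
R4 → R4 + 7·R2
  [ 1  -3/2  3  -1/6  -3/2 ]
  [ 0     0  0     1    -3 ]
  [ 0     0  0     0     0 ]
  [ 0     0  0     0     0 ]
R1 → R1 + 1/6·R2
  [ 1  -3/2  3  0  -2 ]
  [ 0     0  0  1  -3 ]
  [ 0     0  0  0   0 ]
  [ 0     0  0  0   0 ]
The reduced form has 2 nonzero rows.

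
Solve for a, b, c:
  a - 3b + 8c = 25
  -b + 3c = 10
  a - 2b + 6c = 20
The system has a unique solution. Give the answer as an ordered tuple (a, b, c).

Form the augmented matrix and row-reduce:
  [ 1  -3  8  |  25 ]
  [ 0  -1  3  |  10 ]
  [ 1  -2  6  |  20 ]
R3 → R3 − R1
  [ 1  -3   8  |  25 ]
  [ 0  -1   3  |  10 ]
  [ 0   1  -2  |  -5 ]
R2 → -1·R2
  [ 1  -3   8  |   25 ]
  [ 0   1  -3  |  -10 ]
  [ 0   1  -2  |   -5 ]
R3 → R3 − R2
  [ 1  -3   8  |   25 ]
  [ 0   1  -3  |  -10 ]
  [ 0   0   1  |    5 ]
R2 → R2 + 3·R3
  [ 1  -3  8  |  25 ]
  [ 0   1  0  |   5 ]
  [ 0   0  1  |   5 ]
R1 → R1 − 8·R3
  [ 1  -3  0  |  -15 ]
  [ 0   1  0  |    5 ]
  [ 0   0  1  |    5 ]
R1 → R1 + 3·R2
  [ 1  0  0  |  0 ]
  [ 0  1  0  |  5 ]
  [ 0  0  1  |  5 ]
Reading off the last column: a = 0, b = 5, c = 5.

(0, 5, 5)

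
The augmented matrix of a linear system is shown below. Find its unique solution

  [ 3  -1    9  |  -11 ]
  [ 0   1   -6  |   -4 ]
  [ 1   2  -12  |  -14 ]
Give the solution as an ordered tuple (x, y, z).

(-6, 2, 1)

ρ1 := 1/3·ρ1
  [ 1  -1/3    3  |  -11/3 ]
  [ 0     1   -6  |     -4 ]
  [ 1     2  -12  |    -14 ]
ρ3 := ρ3 − ρ1
  [ 1  -1/3    3  |  -11/3 ]
  [ 0     1   -6  |     -4 ]
  [ 0   7/3  -15  |  -31/3 ]
ρ3 := ρ3 − 7/3·ρ2
  [ 1  -1/3   3  |  -11/3 ]
  [ 0     1  -6  |     -4 ]
  [ 0     0  -1  |     -1 ]
ρ3 := -1·ρ3
  [ 1  -1/3   3  |  -11/3 ]
  [ 0     1  -6  |     -4 ]
  [ 0     0   1  |      1 ]
ρ2 := ρ2 + 6·ρ3
  [ 1  -1/3  3  |  -11/3 ]
  [ 0     1  0  |      2 ]
  [ 0     0  1  |      1 ]
ρ1 := ρ1 − 3·ρ3
  [ 1  -1/3  0  |  -20/3 ]
  [ 0     1  0  |      2 ]
  [ 0     0  1  |      1 ]
ρ1 := ρ1 + 1/3·ρ2
  [ 1  0  0  |  -6 ]
  [ 0  1  0  |   2 ]
  [ 0  0  1  |   1 ]
Reading off the last column: x = -6, y = 2, z = 1.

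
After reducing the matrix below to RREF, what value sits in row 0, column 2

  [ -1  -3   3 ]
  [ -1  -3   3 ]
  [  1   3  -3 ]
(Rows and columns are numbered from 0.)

-3

ρ1 -> -1·ρ1
  [  1   3  -3 ]
  [ -1  -3   3 ]
  [  1   3  -3 ]
ρ2 -> ρ2 + ρ1
  [ 1  3  -3 ]
  [ 0  0   0 ]
  [ 1  3  -3 ]
ρ3 -> ρ3 − ρ1
  [ 1  3  -3 ]
  [ 0  0   0 ]
  [ 0  0   0 ]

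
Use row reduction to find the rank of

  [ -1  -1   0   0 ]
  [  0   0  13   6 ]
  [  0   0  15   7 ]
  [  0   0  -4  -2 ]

rank = 3

r1 ← -1·r1
  [ 1  1   0   0 ]
  [ 0  0  13   6 ]
  [ 0  0  15   7 ]
  [ 0  0  -4  -2 ]
r2 ← 1/13·r2
  [ 1  1   0     0 ]
  [ 0  0   1  6/13 ]
  [ 0  0  15     7 ]
  [ 0  0  -4    -2 ]
r3 ← r3 − 15·r2
  [ 1  1   0     0 ]
  [ 0  0   1  6/13 ]
  [ 0  0   0  1/13 ]
  [ 0  0  -4    -2 ]
r4 ← r4 + 4·r2
  [ 1  1  0      0 ]
  [ 0  0  1   6/13 ]
  [ 0  0  0   1/13 ]
  [ 0  0  0  -2/13 ]
r3 ← 13·r3
  [ 1  1  0      0 ]
  [ 0  0  1   6/13 ]
  [ 0  0  0      1 ]
  [ 0  0  0  -2/13 ]
r4 ← r4 + 2/13·r3
  [ 1  1  0     0 ]
  [ 0  0  1  6/13 ]
  [ 0  0  0     1 ]
  [ 0  0  0     0 ]
r2 ← r2 − 6/13·r3
  [ 1  1  0  0 ]
  [ 0  0  1  0 ]
  [ 0  0  0  1 ]
  [ 0  0  0  0 ]
The reduced form has 3 nonzero rows.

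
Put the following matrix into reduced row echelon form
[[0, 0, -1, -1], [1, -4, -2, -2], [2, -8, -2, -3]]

Swap ρ1 and ρ2.
  [ 1  -4  -2  -2 ]
  [ 0   0  -1  -1 ]
  [ 2  -8  -2  -3 ]
Subtract 2 times ρ1 from ρ3.
  [ 1  -4  -2  -2 ]
  [ 0   0  -1  -1 ]
  [ 0   0   2   1 ]
Multiply ρ2 by -1.
  [ 1  -4  -2  -2 ]
  [ 0   0   1   1 ]
  [ 0   0   2   1 ]
Subtract 2 times ρ2 from ρ3.
  [ 1  -4  -2  -2 ]
  [ 0   0   1   1 ]
  [ 0   0   0  -1 ]
Multiply ρ3 by -1.
  [ 1  -4  -2  -2 ]
  [ 0   0   1   1 ]
  [ 0   0   0   1 ]
Subtract ρ3 from ρ2.
  [ 1  -4  -2  -2 ]
  [ 0   0   1   0 ]
  [ 0   0   0   1 ]
Add 2 times ρ3 to ρ1.
  [ 1  -4  -2  0 ]
  [ 0   0   1  0 ]
  [ 0   0   0  1 ]
Add 2 times ρ2 to ρ1.
  [ 1  -4  0  0 ]
  [ 0   0  1  0 ]
  [ 0   0  0  1 ]

[[1, -4, 0, 0], [0, 0, 1, 0], [0, 0, 0, 1]]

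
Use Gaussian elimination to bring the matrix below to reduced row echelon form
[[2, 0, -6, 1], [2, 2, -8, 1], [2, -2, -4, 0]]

[[1, 0, -3, 0], [0, 1, -1, 0], [0, 0, 0, 1]]

ρ1 ← 1/2·ρ1
ρ2 ← ρ2 − 2·ρ1
ρ3 ← ρ3 − 2·ρ1
ρ2 ← 1/2·ρ2
ρ3 ← ρ3 + 2·ρ2
ρ3 ← -1·ρ3
ρ1 ← ρ1 − 1/2·ρ3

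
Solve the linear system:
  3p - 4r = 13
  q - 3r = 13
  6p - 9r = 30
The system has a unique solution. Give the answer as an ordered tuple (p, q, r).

(-1, 1, -4)

Form the augmented matrix and row-reduce:
  [ 3  0  -4  |  13 ]
  [ 0  1  -3  |  13 ]
  [ 6  0  -9  |  30 ]
Multiply r1 by 1/3.
  [ 1  0  -4/3  |  13/3 ]
  [ 0  1    -3  |    13 ]
  [ 6  0    -9  |    30 ]
Subtract 6 times r1 from r3.
  [ 1  0  -4/3  |  13/3 ]
  [ 0  1    -3  |    13 ]
  [ 0  0    -1  |     4 ]
Multiply r3 by -1.
  [ 1  0  -4/3  |  13/3 ]
  [ 0  1    -3  |    13 ]
  [ 0  0     1  |    -4 ]
Add 3 times r3 to r2.
  [ 1  0  -4/3  |  13/3 ]
  [ 0  1     0  |     1 ]
  [ 0  0     1  |    -4 ]
Add 4/3 times r3 to r1.
  [ 1  0  0  |  -1 ]
  [ 0  1  0  |   1 ]
  [ 0  0  1  |  -4 ]
Reading off the last column: p = -1, q = 1, r = -4.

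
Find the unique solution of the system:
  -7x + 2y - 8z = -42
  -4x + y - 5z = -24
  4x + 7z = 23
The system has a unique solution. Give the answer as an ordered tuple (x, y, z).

Form the augmented matrix and row-reduce:
  [ -7  2  -8  |  -42 ]
  [ -4  1  -5  |  -24 ]
  [  4  0   7  |   23 ]
r1 -> -1/7·r1
  [  1  -2/7  8/7  |    6 ]
  [ -4     1   -5  |  -24 ]
  [  4     0    7  |   23 ]
r2 -> r2 + 4·r1
  [ 1  -2/7   8/7  |   6 ]
  [ 0  -1/7  -3/7  |   0 ]
  [ 4     0     7  |  23 ]
r3 -> r3 − 4·r1
  [ 1  -2/7   8/7  |   6 ]
  [ 0  -1/7  -3/7  |   0 ]
  [ 0   8/7  17/7  |  -1 ]
r2 -> -7·r2
  [ 1  -2/7   8/7  |   6 ]
  [ 0     1     3  |   0 ]
  [ 0   8/7  17/7  |  -1 ]
r3 -> r3 − 8/7·r2
  [ 1  -2/7  8/7  |   6 ]
  [ 0     1    3  |   0 ]
  [ 0     0   -1  |  -1 ]
r3 -> -1·r3
  [ 1  -2/7  8/7  |  6 ]
  [ 0     1    3  |  0 ]
  [ 0     0    1  |  1 ]
r2 -> r2 − 3·r3
  [ 1  -2/7  8/7  |   6 ]
  [ 0     1    0  |  -3 ]
  [ 0     0    1  |   1 ]
r1 -> r1 − 8/7·r3
  [ 1  -2/7  0  |  34/7 ]
  [ 0     1  0  |    -3 ]
  [ 0     0  1  |     1 ]
r1 -> r1 + 2/7·r2
  [ 1  0  0  |   4 ]
  [ 0  1  0  |  -3 ]
  [ 0  0  1  |   1 ]
Reading off the last column: x = 4, y = -3, z = 1.

(4, -3, 1)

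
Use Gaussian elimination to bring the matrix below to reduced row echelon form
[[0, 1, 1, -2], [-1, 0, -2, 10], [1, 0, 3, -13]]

[[1, 0, 0, -4], [0, 1, 0, 1], [0, 0, 1, -3]]

ρ1 ↔ ρ2
ρ1 → -1·ρ1
ρ3 → ρ3 − ρ1
ρ2 → ρ2 − ρ3
ρ1 → ρ1 − 2·ρ3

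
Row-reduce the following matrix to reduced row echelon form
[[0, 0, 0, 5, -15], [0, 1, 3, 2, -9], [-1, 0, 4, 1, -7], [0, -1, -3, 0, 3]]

[[1, 0, -4, 0, 4], [0, 1, 3, 0, -3], [0, 0, 0, 1, -3], [0, 0, 0, 0, 0]]

R1 <-> R3
R1 := -1·R1
R4 := R4 + R2
R3 := 1/5·R3
R4 := R4 − 2·R3
R2 := R2 − 2·R3
R1 := R1 + R3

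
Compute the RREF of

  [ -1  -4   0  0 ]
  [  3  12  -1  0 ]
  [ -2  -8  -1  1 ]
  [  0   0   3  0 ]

[[1, 4, 0, 0], [0, 0, 1, 0], [0, 0, 0, 1], [0, 0, 0, 0]]

Multiply r1 by -1.
  [  1   4   0  0 ]
  [  3  12  -1  0 ]
  [ -2  -8  -1  1 ]
  [  0   0   3  0 ]
Subtract 3 times r1 from r2.
  [  1   4   0  0 ]
  [  0   0  -1  0 ]
  [ -2  -8  -1  1 ]
  [  0   0   3  0 ]
Add 2 times r1 to r3.
  [ 1  4   0  0 ]
  [ 0  0  -1  0 ]
  [ 0  0  -1  1 ]
  [ 0  0   3  0 ]
Multiply r2 by -1.
  [ 1  4   0  0 ]
  [ 0  0   1  0 ]
  [ 0  0  -1  1 ]
  [ 0  0   3  0 ]
Add r2 to r3.
  [ 1  4  0  0 ]
  [ 0  0  1  0 ]
  [ 0  0  0  1 ]
  [ 0  0  3  0 ]
Subtract 3 times r2 from r4.
  [ 1  4  0  0 ]
  [ 0  0  1  0 ]
  [ 0  0  0  1 ]
  [ 0  0  0  0 ]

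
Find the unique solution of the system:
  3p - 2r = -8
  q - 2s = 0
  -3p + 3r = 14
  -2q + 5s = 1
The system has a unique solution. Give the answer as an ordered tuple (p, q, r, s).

Form the augmented matrix and row-reduce:
  [  3   0  -2   0  |  -8 ]
  [  0   1   0  -2  |   0 ]
  [ -3   0   3   0  |  14 ]
  [  0  -2   0   5  |   1 ]
R1 := 1/3·R1
R3 := R3 + 3·R1
R4 := R4 + 2·R2
R2 := R2 + 2·R4
R1 := R1 + 2/3·R3
Reading off the last column: p = 4/3, q = 2, r = 6, s = 1.

(4/3, 2, 6, 1)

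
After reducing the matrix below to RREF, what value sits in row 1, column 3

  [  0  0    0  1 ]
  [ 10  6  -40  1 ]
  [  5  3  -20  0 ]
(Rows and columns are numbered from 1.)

r1 ↔ r2
  [ 10  6  -40  1 ]
  [  0  0    0  1 ]
  [  5  3  -20  0 ]
r1 -> 1/10·r1
  [ 1  3/5   -4  1/10 ]
  [ 0    0    0     1 ]
  [ 5    3  -20     0 ]
r3 -> r3 − 5·r1
  [ 1  3/5  -4  1/10 ]
  [ 0    0   0     1 ]
  [ 0    0   0  -1/2 ]
r3 -> r3 + 1/2·r2
  [ 1  3/5  -4  1/10 ]
  [ 0    0   0     1 ]
  [ 0    0   0     0 ]
r1 -> r1 − 1/10·r2
  [ 1  3/5  -4  0 ]
  [ 0    0   0  1 ]
  [ 0    0   0  0 ]

-4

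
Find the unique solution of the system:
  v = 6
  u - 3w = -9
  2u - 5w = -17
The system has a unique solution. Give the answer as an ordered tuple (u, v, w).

Form the augmented matrix and row-reduce:
  [ 0  1   0  |    6 ]
  [ 1  0  -3  |   -9 ]
  [ 2  0  -5  |  -17 ]
R1 <-> R2
  [ 1  0  -3  |   -9 ]
  [ 0  1   0  |    6 ]
  [ 2  0  -5  |  -17 ]
R3 := R3 − 2·R1
  [ 1  0  -3  |  -9 ]
  [ 0  1   0  |   6 ]
  [ 0  0   1  |   1 ]
R1 := R1 + 3·R3
  [ 1  0  0  |  -6 ]
  [ 0  1  0  |   6 ]
  [ 0  0  1  |   1 ]
Reading off the last column: u = -6, v = 6, w = 1.

(-6, 6, 1)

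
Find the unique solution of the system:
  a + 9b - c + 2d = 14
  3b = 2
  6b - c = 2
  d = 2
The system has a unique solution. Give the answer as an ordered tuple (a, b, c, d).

Form the augmented matrix and row-reduce:
  [ 1  9  -1  2  |  14 ]
  [ 0  3   0  0  |   2 ]
  [ 0  6  -1  0  |   2 ]
  [ 0  0   0  1  |   2 ]
Multiply R2 by 1/3.
  [ 1  9  -1  2  |   14 ]
  [ 0  1   0  0  |  2/3 ]
  [ 0  6  -1  0  |    2 ]
  [ 0  0   0  1  |    2 ]
Subtract 6 times R2 from R3.
  [ 1  9  -1  2  |   14 ]
  [ 0  1   0  0  |  2/3 ]
  [ 0  0  -1  0  |   -2 ]
  [ 0  0   0  1  |    2 ]
Multiply R3 by -1.
  [ 1  9  -1  2  |   14 ]
  [ 0  1   0  0  |  2/3 ]
  [ 0  0   1  0  |    2 ]
  [ 0  0   0  1  |    2 ]
Subtract 2 times R4 from R1.
  [ 1  9  -1  0  |   10 ]
  [ 0  1   0  0  |  2/3 ]
  [ 0  0   1  0  |    2 ]
  [ 0  0   0  1  |    2 ]
Add R3 to R1.
  [ 1  9  0  0  |   12 ]
  [ 0  1  0  0  |  2/3 ]
  [ 0  0  1  0  |    2 ]
  [ 0  0  0  1  |    2 ]
Subtract 9 times R2 from R1.
  [ 1  0  0  0  |    6 ]
  [ 0  1  0  0  |  2/3 ]
  [ 0  0  1  0  |    2 ]
  [ 0  0  0  1  |    2 ]
Reading off the last column: a = 6, b = 2/3, c = 2, d = 2.

(6, 2/3, 2, 2)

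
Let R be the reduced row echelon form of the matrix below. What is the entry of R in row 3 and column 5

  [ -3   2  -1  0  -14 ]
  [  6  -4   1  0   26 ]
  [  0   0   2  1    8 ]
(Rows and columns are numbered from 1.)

R1 := -1/3·R1
R2 := R2 − 6·R1
R2 := -1·R2
R3 := R3 − 2·R2
R1 := R1 − 1/3·R2

4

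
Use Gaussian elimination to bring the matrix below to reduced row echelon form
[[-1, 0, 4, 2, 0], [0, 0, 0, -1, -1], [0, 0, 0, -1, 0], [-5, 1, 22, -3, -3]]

R1 := -1·R1
R4 := R4 + 5·R1
R2 <=> R4
R3 := -1·R3
R4 := R4 + R3
R4 := -1·R4
R2 := R2 + 3·R4
R2 := R2 + 13·R3
R1 := R1 + 2·R3

[[1, 0, -4, 0, 0], [0, 1, 2, 0, 0], [0, 0, 0, 1, 0], [0, 0, 0, 0, 1]]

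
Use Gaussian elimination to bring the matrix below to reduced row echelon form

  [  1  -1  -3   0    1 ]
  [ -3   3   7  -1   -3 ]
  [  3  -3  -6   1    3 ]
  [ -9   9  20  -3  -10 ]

[[1, -1, 0, 0, 0], [0, 0, 1, 0, 0], [0, 0, 0, 1, 0], [0, 0, 0, 0, 1]]

R2 ← R2 + 3·R1
  [  1  -1  -3   0    1 ]
  [  0   0  -2  -1    0 ]
  [  3  -3  -6   1    3 ]
  [ -9   9  20  -3  -10 ]
R3 ← R3 − 3·R1
  [  1  -1  -3   0    1 ]
  [  0   0  -2  -1    0 ]
  [  0   0   3   1    0 ]
  [ -9   9  20  -3  -10 ]
R4 ← R4 + 9·R1
  [ 1  -1  -3   0   1 ]
  [ 0   0  -2  -1   0 ]
  [ 0   0   3   1   0 ]
  [ 0   0  -7  -3  -1 ]
R2 ← -1/2·R2
  [ 1  -1  -3    0   1 ]
  [ 0   0   1  1/2   0 ]
  [ 0   0   3    1   0 ]
  [ 0   0  -7   -3  -1 ]
R3 ← R3 − 3·R2
  [ 1  -1  -3     0   1 ]
  [ 0   0   1   1/2   0 ]
  [ 0   0   0  -1/2   0 ]
  [ 0   0  -7    -3  -1 ]
R4 ← R4 + 7·R2
  [ 1  -1  -3     0   1 ]
  [ 0   0   1   1/2   0 ]
  [ 0   0   0  -1/2   0 ]
  [ 0   0   0   1/2  -1 ]
R3 ← -2·R3
  [ 1  -1  -3    0   1 ]
  [ 0   0   1  1/2   0 ]
  [ 0   0   0    1   0 ]
  [ 0   0   0  1/2  -1 ]
R4 ← R4 − 1/2·R3
  [ 1  -1  -3    0   1 ]
  [ 0   0   1  1/2   0 ]
  [ 0   0   0    1   0 ]
  [ 0   0   0    0  -1 ]
R4 ← -1·R4
  [ 1  -1  -3    0  1 ]
  [ 0   0   1  1/2  0 ]
  [ 0   0   0    1  0 ]
  [ 0   0   0    0  1 ]
R1 ← R1 − R4
  [ 1  -1  -3    0  0 ]
  [ 0   0   1  1/2  0 ]
  [ 0   0   0    1  0 ]
  [ 0   0   0    0  1 ]
R2 ← R2 − 1/2·R3
  [ 1  -1  -3  0  0 ]
  [ 0   0   1  0  0 ]
  [ 0   0   0  1  0 ]
  [ 0   0   0  0  1 ]
R1 ← R1 + 3·R2
  [ 1  -1  0  0  0 ]
  [ 0   0  1  0  0 ]
  [ 0   0  0  1  0 ]
  [ 0   0  0  0  1 ]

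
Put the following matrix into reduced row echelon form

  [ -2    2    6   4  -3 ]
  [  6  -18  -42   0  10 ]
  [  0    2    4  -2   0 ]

[[1, 0, -1, -3, 0], [0, 1, 2, -1, 0], [0, 0, 0, 0, 1]]

ρ1 := -1/2·ρ1
ρ2 := ρ2 − 6·ρ1
ρ2 := -1/12·ρ2
ρ3 := ρ3 − 2·ρ2
ρ3 := 6·ρ3
ρ2 := ρ2 + 1/12·ρ3
ρ1 := ρ1 − 3/2·ρ3
ρ1 := ρ1 + ρ2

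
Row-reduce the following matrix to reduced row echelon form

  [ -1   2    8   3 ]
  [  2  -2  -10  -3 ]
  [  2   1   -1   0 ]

[[1, 0, -2, 0], [0, 1, 3, 0], [0, 0, 0, 1]]

Multiply ρ1 by -1.
  [ 1  -2   -8  -3 ]
  [ 2  -2  -10  -3 ]
  [ 2   1   -1   0 ]
Subtract 2 times ρ1 from ρ2.
  [ 1  -2  -8  -3 ]
  [ 0   2   6   3 ]
  [ 2   1  -1   0 ]
Subtract 2 times ρ1 from ρ3.
  [ 1  -2  -8  -3 ]
  [ 0   2   6   3 ]
  [ 0   5  15   6 ]
Multiply ρ2 by 1/2.
  [ 1  -2  -8   -3 ]
  [ 0   1   3  3/2 ]
  [ 0   5  15    6 ]
Subtract 5 times ρ2 from ρ3.
  [ 1  -2  -8    -3 ]
  [ 0   1   3   3/2 ]
  [ 0   0   0  -3/2 ]
Multiply ρ3 by -2/3.
  [ 1  -2  -8   -3 ]
  [ 0   1   3  3/2 ]
  [ 0   0   0    1 ]
Subtract 3/2 times ρ3 from ρ2.
  [ 1  -2  -8  -3 ]
  [ 0   1   3   0 ]
  [ 0   0   0   1 ]
Add 3 times ρ3 to ρ1.
  [ 1  -2  -8  0 ]
  [ 0   1   3  0 ]
  [ 0   0   0  1 ]
Add 2 times ρ2 to ρ1.
  [ 1  0  -2  0 ]
  [ 0  1   3  0 ]
  [ 0  0   0  1 ]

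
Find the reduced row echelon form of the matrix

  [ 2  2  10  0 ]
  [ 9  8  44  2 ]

Multiply R1 by 1/2.
Subtract 9 times R1 from R2.
Multiply R2 by -1.
Subtract R2 from R1.

[[1, 0, 4, 2], [0, 1, 1, -2]]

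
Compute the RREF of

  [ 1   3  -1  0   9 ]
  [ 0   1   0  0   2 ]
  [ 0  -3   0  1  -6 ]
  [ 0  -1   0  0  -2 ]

r3 -> r3 + 3·r2
  [ 1   3  -1  0   9 ]
  [ 0   1   0  0   2 ]
  [ 0   0   0  1   0 ]
  [ 0  -1   0  0  -2 ]
r4 -> r4 + r2
  [ 1  3  -1  0  9 ]
  [ 0  1   0  0  2 ]
  [ 0  0   0  1  0 ]
  [ 0  0   0  0  0 ]
r1 -> r1 − 3·r2
  [ 1  0  -1  0  3 ]
  [ 0  1   0  0  2 ]
  [ 0  0   0  1  0 ]
  [ 0  0   0  0  0 ]

[[1, 0, -1, 0, 3], [0, 1, 0, 0, 2], [0, 0, 0, 1, 0], [0, 0, 0, 0, 0]]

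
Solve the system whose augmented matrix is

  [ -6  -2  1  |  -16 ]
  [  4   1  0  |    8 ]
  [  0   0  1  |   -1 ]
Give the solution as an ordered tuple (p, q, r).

r1 := -1/6·r1
  [ 1  1/3  -1/6  |  8/3 ]
  [ 4    1     0  |    8 ]
  [ 0    0     1  |   -1 ]
r2 := r2 − 4·r1
  [ 1   1/3  -1/6  |   8/3 ]
  [ 0  -1/3   2/3  |  -8/3 ]
  [ 0     0     1  |    -1 ]
r2 := -3·r2
  [ 1  1/3  -1/6  |  8/3 ]
  [ 0    1    -2  |    8 ]
  [ 0    0     1  |   -1 ]
r2 := r2 + 2·r3
  [ 1  1/3  -1/6  |  8/3 ]
  [ 0    1     0  |    6 ]
  [ 0    0     1  |   -1 ]
r1 := r1 + 1/6·r3
  [ 1  1/3  0  |  5/2 ]
  [ 0    1  0  |    6 ]
  [ 0    0  1  |   -1 ]
r1 := r1 − 1/3·r2
  [ 1  0  0  |  1/2 ]
  [ 0  1  0  |    6 ]
  [ 0  0  1  |   -1 ]
Reading off the last column: p = 1/2, q = 6, r = -1.

(1/2, 6, -1)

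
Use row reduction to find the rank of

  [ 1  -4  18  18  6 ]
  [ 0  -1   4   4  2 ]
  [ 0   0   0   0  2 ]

ρ2 ← -1·ρ2
  [ 1  -4  18  18   6 ]
  [ 0   1  -4  -4  -2 ]
  [ 0   0   0   0   2 ]
ρ3 ← 1/2·ρ3
  [ 1  -4  18  18   6 ]
  [ 0   1  -4  -4  -2 ]
  [ 0   0   0   0   1 ]
ρ2 ← ρ2 + 2·ρ3
  [ 1  -4  18  18  6 ]
  [ 0   1  -4  -4  0 ]
  [ 0   0   0   0  1 ]
ρ1 ← ρ1 − 6·ρ3
  [ 1  -4  18  18  0 ]
  [ 0   1  -4  -4  0 ]
  [ 0   0   0   0  1 ]
ρ1 ← ρ1 + 4·ρ2
  [ 1  0   2   2  0 ]
  [ 0  1  -4  -4  0 ]
  [ 0  0   0   0  1 ]
The reduced form has 3 nonzero rows.

rank = 3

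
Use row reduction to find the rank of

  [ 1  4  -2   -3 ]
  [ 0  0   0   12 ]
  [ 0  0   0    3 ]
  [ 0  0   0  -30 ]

rank = 2

R2 := 1/12·R2
  [ 1  4  -2   -3 ]
  [ 0  0   0    1 ]
  [ 0  0   0    3 ]
  [ 0  0   0  -30 ]
R3 := R3 − 3·R2
  [ 1  4  -2   -3 ]
  [ 0  0   0    1 ]
  [ 0  0   0    0 ]
  [ 0  0   0  -30 ]
R4 := R4 + 30·R2
  [ 1  4  -2  -3 ]
  [ 0  0   0   1 ]
  [ 0  0   0   0 ]
  [ 0  0   0   0 ]
R1 := R1 + 3·R2
  [ 1  4  -2  0 ]
  [ 0  0   0  1 ]
  [ 0  0   0  0 ]
  [ 0  0   0  0 ]
The reduced form has 2 nonzero rows.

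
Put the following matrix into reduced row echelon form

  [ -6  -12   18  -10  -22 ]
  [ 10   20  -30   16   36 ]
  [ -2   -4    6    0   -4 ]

[[1, 2, -3, 0, 2], [0, 0, 0, 1, 1], [0, 0, 0, 0, 0]]

R1 → -1/6·R1
  [  1   2   -3  5/3  11/3 ]
  [ 10  20  -30   16    36 ]
  [ -2  -4    6    0    -4 ]
R2 → R2 − 10·R1
  [  1   2  -3   5/3  11/3 ]
  [  0   0   0  -2/3  -2/3 ]
  [ -2  -4   6     0    -4 ]
R3 → R3 + 2·R1
  [ 1  2  -3   5/3  11/3 ]
  [ 0  0   0  -2/3  -2/3 ]
  [ 0  0   0  10/3  10/3 ]
R2 → -3/2·R2
  [ 1  2  -3   5/3  11/3 ]
  [ 0  0   0     1     1 ]
  [ 0  0   0  10/3  10/3 ]
R3 → R3 − 10/3·R2
  [ 1  2  -3  5/3  11/3 ]
  [ 0  0   0    1     1 ]
  [ 0  0   0    0     0 ]
R1 → R1 − 5/3·R2
  [ 1  2  -3  0  2 ]
  [ 0  0   0  1  1 ]
  [ 0  0   0  0  0 ]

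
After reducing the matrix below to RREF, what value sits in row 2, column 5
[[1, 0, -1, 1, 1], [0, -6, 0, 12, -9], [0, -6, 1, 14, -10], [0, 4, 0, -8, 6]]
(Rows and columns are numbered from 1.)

3/2

R2 → -1/6·R2
R3 → R3 + 6·R2
R4 → R4 − 4·R2
R1 → R1 + R3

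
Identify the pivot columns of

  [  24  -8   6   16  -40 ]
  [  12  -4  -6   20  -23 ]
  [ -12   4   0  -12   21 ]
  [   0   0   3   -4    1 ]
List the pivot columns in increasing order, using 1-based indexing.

r1 -> 1/24·r1
  [   1  -1/3  1/4  2/3  -5/3 ]
  [  12    -4   -6   20   -23 ]
  [ -12     4    0  -12    21 ]
  [   0     0    3   -4     1 ]
r2 -> r2 − 12·r1
  [   1  -1/3  1/4  2/3  -5/3 ]
  [   0     0   -9   12    -3 ]
  [ -12     4    0  -12    21 ]
  [   0     0    3   -4     1 ]
r3 -> r3 + 12·r1
  [ 1  -1/3  1/4  2/3  -5/3 ]
  [ 0     0   -9   12    -3 ]
  [ 0     0    3   -4     1 ]
  [ 0     0    3   -4     1 ]
r2 -> -1/9·r2
  [ 1  -1/3  1/4   2/3  -5/3 ]
  [ 0     0    1  -4/3   1/3 ]
  [ 0     0    3    -4     1 ]
  [ 0     0    3    -4     1 ]
r3 -> r3 − 3·r2
  [ 1  -1/3  1/4   2/3  -5/3 ]
  [ 0     0    1  -4/3   1/3 ]
  [ 0     0    0     0     0 ]
  [ 0     0    3    -4     1 ]
r4 -> r4 − 3·r2
  [ 1  -1/3  1/4   2/3  -5/3 ]
  [ 0     0    1  -4/3   1/3 ]
  [ 0     0    0     0     0 ]
  [ 0     0    0     0     0 ]
r1 -> r1 − 1/4·r2
  [ 1  -1/3  0     1  -7/4 ]
  [ 0     0  1  -4/3   1/3 ]
  [ 0     0  0     0     0 ]
  [ 0     0  0     0     0 ]
Pivot columns are the columns containing a leading 1.

1, 3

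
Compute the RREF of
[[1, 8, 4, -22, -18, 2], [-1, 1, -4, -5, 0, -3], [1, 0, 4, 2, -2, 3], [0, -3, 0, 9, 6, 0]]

[[1, 0, 4, 2, -2, 0], [0, 1, 0, -3, -2, 0], [0, 0, 0, 0, 0, 1], [0, 0, 0, 0, 0, 0]]

Add ρ1 to ρ2.
Subtract ρ1 from ρ3.
Multiply ρ2 by 1/9.
Add 8 times ρ2 to ρ3.
Add 3 times ρ2 to ρ4.
Multiply ρ3 by 9.
Add 1/3 times ρ3 to ρ4.
Add 1/9 times ρ3 to ρ2.
Subtract 2 times ρ3 from ρ1.
Subtract 8 times ρ2 from ρ1.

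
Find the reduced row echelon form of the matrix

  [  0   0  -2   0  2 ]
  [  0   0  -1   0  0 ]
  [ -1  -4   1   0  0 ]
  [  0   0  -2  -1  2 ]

[[1, 4, 0, 0, 0], [0, 0, 1, 0, 0], [0, 0, 0, 1, 0], [0, 0, 0, 0, 1]]

ρ1 ↔ ρ3
  [ -1  -4   1   0  0 ]
  [  0   0  -1   0  0 ]
  [  0   0  -2   0  2 ]
  [  0   0  -2  -1  2 ]
ρ1 ← -1·ρ1
  [ 1  4  -1   0  0 ]
  [ 0  0  -1   0  0 ]
  [ 0  0  -2   0  2 ]
  [ 0  0  -2  -1  2 ]
ρ2 ← -1·ρ2
  [ 1  4  -1   0  0 ]
  [ 0  0   1   0  0 ]
  [ 0  0  -2   0  2 ]
  [ 0  0  -2  -1  2 ]
ρ3 ← ρ3 + 2·ρ2
  [ 1  4  -1   0  0 ]
  [ 0  0   1   0  0 ]
  [ 0  0   0   0  2 ]
  [ 0  0  -2  -1  2 ]
ρ4 ← ρ4 + 2·ρ2
  [ 1  4  -1   0  0 ]
  [ 0  0   1   0  0 ]
  [ 0  0   0   0  2 ]
  [ 0  0   0  -1  2 ]
ρ3 ↔ ρ4
  [ 1  4  -1   0  0 ]
  [ 0  0   1   0  0 ]
  [ 0  0   0  -1  2 ]
  [ 0  0   0   0  2 ]
ρ3 ← -1·ρ3
  [ 1  4  -1  0   0 ]
  [ 0  0   1  0   0 ]
  [ 0  0   0  1  -2 ]
  [ 0  0   0  0   2 ]
ρ4 ← 1/2·ρ4
  [ 1  4  -1  0   0 ]
  [ 0  0   1  0   0 ]
  [ 0  0   0  1  -2 ]
  [ 0  0   0  0   1 ]
ρ3 ← ρ3 + 2·ρ4
  [ 1  4  -1  0  0 ]
  [ 0  0   1  0  0 ]
  [ 0  0   0  1  0 ]
  [ 0  0   0  0  1 ]
ρ1 ← ρ1 + ρ2
  [ 1  4  0  0  0 ]
  [ 0  0  1  0  0 ]
  [ 0  0  0  1  0 ]
  [ 0  0  0  0  1 ]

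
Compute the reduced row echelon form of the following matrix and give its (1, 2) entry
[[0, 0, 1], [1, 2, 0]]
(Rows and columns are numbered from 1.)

r1 ↔ r2
  [ 1  2  0 ]
  [ 0  0  1 ]

2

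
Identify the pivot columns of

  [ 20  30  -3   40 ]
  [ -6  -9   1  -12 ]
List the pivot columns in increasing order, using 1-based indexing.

R1 ← 1/20·R1
  [  1  3/2  -3/20    2 ]
  [ -6   -9      1  -12 ]
R2 ← R2 + 6·R1
  [ 1  3/2  -3/20  2 ]
  [ 0    0   1/10  0 ]
R2 ← 10·R2
  [ 1  3/2  -3/20  2 ]
  [ 0    0      1  0 ]
R1 ← R1 + 3/20·R2
  [ 1  3/2  0  2 ]
  [ 0    0  1  0 ]
Pivot columns are the columns containing a leading 1.

1, 3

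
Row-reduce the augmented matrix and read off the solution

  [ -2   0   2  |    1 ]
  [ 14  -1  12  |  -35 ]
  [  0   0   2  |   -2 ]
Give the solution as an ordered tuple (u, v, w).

(-3/2, 2, -1)

R1 -> -1/2·R1
  [  1   0  -1  |  -1/2 ]
  [ 14  -1  12  |   -35 ]
  [  0   0   2  |    -2 ]
R2 -> R2 − 14·R1
  [ 1   0  -1  |  -1/2 ]
  [ 0  -1  26  |   -28 ]
  [ 0   0   2  |    -2 ]
R2 -> -1·R2
  [ 1  0   -1  |  -1/2 ]
  [ 0  1  -26  |    28 ]
  [ 0  0    2  |    -2 ]
R3 -> 1/2·R3
  [ 1  0   -1  |  -1/2 ]
  [ 0  1  -26  |    28 ]
  [ 0  0    1  |    -1 ]
R2 -> R2 + 26·R3
  [ 1  0  -1  |  -1/2 ]
  [ 0  1   0  |     2 ]
  [ 0  0   1  |    -1 ]
R1 -> R1 + R3
  [ 1  0  0  |  -3/2 ]
  [ 0  1  0  |     2 ]
  [ 0  0  1  |    -1 ]
Reading off the last column: u = -3/2, v = 2, w = -1.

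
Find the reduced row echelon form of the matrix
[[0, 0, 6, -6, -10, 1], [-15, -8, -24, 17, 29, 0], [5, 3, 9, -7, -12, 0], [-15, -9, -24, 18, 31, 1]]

R1 <-> R2
R1 -> -1/15·R1
R3 -> R3 − 5·R1
R4 -> R4 + 15·R1
R2 <-> R3
R2 -> 3·R2
R4 -> R4 + R2
R3 -> 1/6·R3
R4 -> R4 − 3·R3
R4 -> 2·R4
R3 -> R3 − 1/6·R4
R2 -> R2 − 3·R3
R1 -> R1 − 8/5·R3
R1 -> R1 − 8/15·R2

[[1, 0, 0, 1, 9/5, 0], [0, 1, 0, -1, -2, 0], [0, 0, 1, -1, -5/3, 0], [0, 0, 0, 0, 0, 1]]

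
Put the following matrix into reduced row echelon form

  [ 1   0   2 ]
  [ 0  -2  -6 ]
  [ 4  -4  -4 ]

[[1, 0, 2], [0, 1, 3], [0, 0, 0]]

R3 -> R3 − 4·R1
  [ 1   0    2 ]
  [ 0  -2   -6 ]
  [ 0  -4  -12 ]
R2 -> -1/2·R2
  [ 1   0    2 ]
  [ 0   1    3 ]
  [ 0  -4  -12 ]
R3 -> R3 + 4·R2
  [ 1  0  2 ]
  [ 0  1  3 ]
  [ 0  0  0 ]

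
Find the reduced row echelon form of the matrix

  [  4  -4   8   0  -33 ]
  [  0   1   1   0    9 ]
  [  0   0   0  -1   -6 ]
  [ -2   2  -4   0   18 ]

[[1, 0, 3, 0, 0], [0, 1, 1, 0, 0], [0, 0, 0, 1, 0], [0, 0, 0, 0, 1]]

R1 -> 1/4·R1
  [  1  -1   2   0  -33/4 ]
  [  0   1   1   0      9 ]
  [  0   0   0  -1     -6 ]
  [ -2   2  -4   0     18 ]
R4 -> R4 + 2·R1
  [ 1  -1  2   0  -33/4 ]
  [ 0   1  1   0      9 ]
  [ 0   0  0  -1     -6 ]
  [ 0   0  0   0    3/2 ]
R3 -> -1·R3
  [ 1  -1  2  0  -33/4 ]
  [ 0   1  1  0      9 ]
  [ 0   0  0  1      6 ]
  [ 0   0  0  0    3/2 ]
R4 -> 2/3·R4
  [ 1  -1  2  0  -33/4 ]
  [ 0   1  1  0      9 ]
  [ 0   0  0  1      6 ]
  [ 0   0  0  0      1 ]
R3 -> R3 − 6·R4
  [ 1  -1  2  0  -33/4 ]
  [ 0   1  1  0      9 ]
  [ 0   0  0  1      0 ]
  [ 0   0  0  0      1 ]
R2 -> R2 − 9·R4
  [ 1  -1  2  0  -33/4 ]
  [ 0   1  1  0      0 ]
  [ 0   0  0  1      0 ]
  [ 0   0  0  0      1 ]
R1 -> R1 + 33/4·R4
  [ 1  -1  2  0  0 ]
  [ 0   1  1  0  0 ]
  [ 0   0  0  1  0 ]
  [ 0   0  0  0  1 ]
R1 -> R1 + R2
  [ 1  0  3  0  0 ]
  [ 0  1  1  0  0 ]
  [ 0  0  0  1  0 ]
  [ 0  0  0  0  1 ]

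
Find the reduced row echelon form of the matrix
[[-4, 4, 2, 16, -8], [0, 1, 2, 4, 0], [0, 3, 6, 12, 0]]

ρ1 → -1/4·ρ1
ρ3 → ρ3 − 3·ρ2
ρ1 → ρ1 + ρ2

[[1, 0, 3/2, 0, 2], [0, 1, 2, 4, 0], [0, 0, 0, 0, 0]]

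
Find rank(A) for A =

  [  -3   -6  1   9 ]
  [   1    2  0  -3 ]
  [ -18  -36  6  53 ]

r1 → -1/3·r1
  [   1    2  -1/3  -3 ]
  [   1    2     0  -3 ]
  [ -18  -36     6  53 ]
r2 → r2 − r1
  [   1    2  -1/3  -3 ]
  [   0    0   1/3   0 ]
  [ -18  -36     6  53 ]
r3 → r3 + 18·r1
  [ 1  2  -1/3  -3 ]
  [ 0  0   1/3   0 ]
  [ 0  0     0  -1 ]
r2 → 3·r2
  [ 1  2  -1/3  -3 ]
  [ 0  0     1   0 ]
  [ 0  0     0  -1 ]
r3 → -1·r3
  [ 1  2  -1/3  -3 ]
  [ 0  0     1   0 ]
  [ 0  0     0   1 ]
r1 → r1 + 3·r3
  [ 1  2  -1/3  0 ]
  [ 0  0     1  0 ]
  [ 0  0     0  1 ]
r1 → r1 + 1/3·r2
  [ 1  2  0  0 ]
  [ 0  0  1  0 ]
  [ 0  0  0  1 ]
The reduced form has 3 nonzero rows.

rank = 3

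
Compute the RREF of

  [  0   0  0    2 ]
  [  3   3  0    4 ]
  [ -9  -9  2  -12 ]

[[1, 1, 0, 0], [0, 0, 1, 0], [0, 0, 0, 1]]

R1 ↔ R2
  [  3   3  0    4 ]
  [  0   0  0    2 ]
  [ -9  -9  2  -12 ]
R1 := 1/3·R1
  [  1   1  0  4/3 ]
  [  0   0  0    2 ]
  [ -9  -9  2  -12 ]
R3 := R3 + 9·R1
  [ 1  1  0  4/3 ]
  [ 0  0  0    2 ]
  [ 0  0  2    0 ]
R2 ↔ R3
  [ 1  1  0  4/3 ]
  [ 0  0  2    0 ]
  [ 0  0  0    2 ]
R2 := 1/2·R2
  [ 1  1  0  4/3 ]
  [ 0  0  1    0 ]
  [ 0  0  0    2 ]
R3 := 1/2·R3
  [ 1  1  0  4/3 ]
  [ 0  0  1    0 ]
  [ 0  0  0    1 ]
R1 := R1 − 4/3·R3
  [ 1  1  0  0 ]
  [ 0  0  1  0 ]
  [ 0  0  0  1 ]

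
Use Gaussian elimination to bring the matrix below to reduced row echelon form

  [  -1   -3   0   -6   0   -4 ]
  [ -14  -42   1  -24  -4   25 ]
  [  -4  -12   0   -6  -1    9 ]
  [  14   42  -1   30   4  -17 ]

Multiply R1 by -1.
  [   1    3   0    6   0    4 ]
  [ -14  -42   1  -24  -4   25 ]
  [  -4  -12   0   -6  -1    9 ]
  [  14   42  -1   30   4  -17 ]
Add 14 times R1 to R2.
  [  1    3   0   6   0    4 ]
  [  0    0   1  60  -4   81 ]
  [ -4  -12   0  -6  -1    9 ]
  [ 14   42  -1  30   4  -17 ]
Add 4 times R1 to R3.
  [  1   3   0   6   0    4 ]
  [  0   0   1  60  -4   81 ]
  [  0   0   0  18  -1   25 ]
  [ 14  42  -1  30   4  -17 ]
Subtract 14 times R1 from R4.
  [ 1  3   0    6   0    4 ]
  [ 0  0   1   60  -4   81 ]
  [ 0  0   0   18  -1   25 ]
  [ 0  0  -1  -54   4  -73 ]
Add R2 to R4.
  [ 1  3  0   6   0   4 ]
  [ 0  0  1  60  -4  81 ]
  [ 0  0  0  18  -1  25 ]
  [ 0  0  0   6   0   8 ]
Multiply R3 by 1/18.
  [ 1  3  0   6      0      4 ]
  [ 0  0  1  60     -4     81 ]
  [ 0  0  0   1  -1/18  25/18 ]
  [ 0  0  0   6      0      8 ]
Subtract 6 times R3 from R4.
  [ 1  3  0   6      0      4 ]
  [ 0  0  1  60     -4     81 ]
  [ 0  0  0   1  -1/18  25/18 ]
  [ 0  0  0   0    1/3   -1/3 ]
Multiply R4 by 3.
  [ 1  3  0   6      0      4 ]
  [ 0  0  1  60     -4     81 ]
  [ 0  0  0   1  -1/18  25/18 ]
  [ 0  0  0   0      1     -1 ]
Add 1/18 times R4 to R3.
  [ 1  3  0   6   0    4 ]
  [ 0  0  1  60  -4   81 ]
  [ 0  0  0   1   0  4/3 ]
  [ 0  0  0   0   1   -1 ]
Add 4 times R4 to R2.
  [ 1  3  0   6  0    4 ]
  [ 0  0  1  60  0   77 ]
  [ 0  0  0   1  0  4/3 ]
  [ 0  0  0   0  1   -1 ]
Subtract 60 times R3 from R2.
  [ 1  3  0  6  0    4 ]
  [ 0  0  1  0  0   -3 ]
  [ 0  0  0  1  0  4/3 ]
  [ 0  0  0  0  1   -1 ]
Subtract 6 times R3 from R1.
  [ 1  3  0  0  0   -4 ]
  [ 0  0  1  0  0   -3 ]
  [ 0  0  0  1  0  4/3 ]
  [ 0  0  0  0  1   -1 ]

[[1, 3, 0, 0, 0, -4], [0, 0, 1, 0, 0, -3], [0, 0, 0, 1, 0, 4/3], [0, 0, 0, 0, 1, -1]]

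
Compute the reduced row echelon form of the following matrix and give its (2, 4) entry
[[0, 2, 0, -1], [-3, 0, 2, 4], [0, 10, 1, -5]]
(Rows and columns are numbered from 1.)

R1 <=> R2
R1 -> -1/3·R1
R2 -> 1/2·R2
R3 -> R3 − 10·R2
R1 -> R1 + 2/3·R3

-1/2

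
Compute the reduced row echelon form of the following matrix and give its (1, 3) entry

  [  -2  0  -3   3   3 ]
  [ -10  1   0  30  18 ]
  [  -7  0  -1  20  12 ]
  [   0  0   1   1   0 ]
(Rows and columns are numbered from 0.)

0

r1 → -1/2·r1
  [   1  0  3/2  -3/2  -3/2 ]
  [ -10  1    0    30    18 ]
  [  -7  0   -1    20    12 ]
  [   0  0    1     1     0 ]
r2 → r2 + 10·r1
  [  1  0  3/2  -3/2  -3/2 ]
  [  0  1   15    15     3 ]
  [ -7  0   -1    20    12 ]
  [  0  0    1     1     0 ]
r3 → r3 + 7·r1
  [ 1  0   3/2  -3/2  -3/2 ]
  [ 0  1    15    15     3 ]
  [ 0  0  19/2  19/2   3/2 ]
  [ 0  0     1     1     0 ]
r3 → 2/19·r3
  [ 1  0  3/2  -3/2  -3/2 ]
  [ 0  1   15    15     3 ]
  [ 0  0    1     1  3/19 ]
  [ 0  0    1     1     0 ]
r4 → r4 − r3
  [ 1  0  3/2  -3/2   -3/2 ]
  [ 0  1   15    15      3 ]
  [ 0  0    1     1   3/19 ]
  [ 0  0    0     0  -3/19 ]
r4 → -19/3·r4
  [ 1  0  3/2  -3/2  -3/2 ]
  [ 0  1   15    15     3 ]
  [ 0  0    1     1  3/19 ]
  [ 0  0    0     0     1 ]
r3 → r3 − 3/19·r4
  [ 1  0  3/2  -3/2  -3/2 ]
  [ 0  1   15    15     3 ]
  [ 0  0    1     1     0 ]
  [ 0  0    0     0     1 ]
r2 → r2 − 3·r4
  [ 1  0  3/2  -3/2  -3/2 ]
  [ 0  1   15    15     0 ]
  [ 0  0    1     1     0 ]
  [ 0  0    0     0     1 ]
r1 → r1 + 3/2·r4
  [ 1  0  3/2  -3/2  0 ]
  [ 0  1   15    15  0 ]
  [ 0  0    1     1  0 ]
  [ 0  0    0     0  1 ]
r2 → r2 − 15·r3
  [ 1  0  3/2  -3/2  0 ]
  [ 0  1    0     0  0 ]
  [ 0  0    1     1  0 ]
  [ 0  0    0     0  1 ]
r1 → r1 − 3/2·r3
  [ 1  0  0  -3  0 ]
  [ 0  1  0   0  0 ]
  [ 0  0  1   1  0 ]
  [ 0  0  0   0  1 ]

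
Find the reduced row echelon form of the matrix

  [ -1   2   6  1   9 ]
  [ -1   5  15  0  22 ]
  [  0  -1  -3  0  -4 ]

ρ1 := -1·ρ1
  [  1  -2  -6  -1  -9 ]
  [ -1   5  15   0  22 ]
  [  0  -1  -3   0  -4 ]
ρ2 := ρ2 + ρ1
  [ 1  -2  -6  -1  -9 ]
  [ 0   3   9  -1  13 ]
  [ 0  -1  -3   0  -4 ]
ρ2 := 1/3·ρ2
  [ 1  -2  -6    -1    -9 ]
  [ 0   1   3  -1/3  13/3 ]
  [ 0  -1  -3     0    -4 ]
ρ3 := ρ3 + ρ2
  [ 1  -2  -6    -1    -9 ]
  [ 0   1   3  -1/3  13/3 ]
  [ 0   0   0  -1/3   1/3 ]
ρ3 := -3·ρ3
  [ 1  -2  -6    -1    -9 ]
  [ 0   1   3  -1/3  13/3 ]
  [ 0   0   0     1    -1 ]
ρ2 := ρ2 + 1/3·ρ3
  [ 1  -2  -6  -1  -9 ]
  [ 0   1   3   0   4 ]
  [ 0   0   0   1  -1 ]
ρ1 := ρ1 + ρ3
  [ 1  -2  -6  0  -10 ]
  [ 0   1   3  0    4 ]
  [ 0   0   0  1   -1 ]
ρ1 := ρ1 + 2·ρ2
  [ 1  0  0  0  -2 ]
  [ 0  1  3  0   4 ]
  [ 0  0  0  1  -1 ]

[[1, 0, 0, 0, -2], [0, 1, 3, 0, 4], [0, 0, 0, 1, -1]]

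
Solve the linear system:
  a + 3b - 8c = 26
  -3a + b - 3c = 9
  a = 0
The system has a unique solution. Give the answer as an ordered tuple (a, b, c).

(0, 6, -1)

Form the augmented matrix and row-reduce:
  [  1  3  -8  |  26 ]
  [ -3  1  -3  |   9 ]
  [  1  0   0  |   0 ]
R2 ← R2 + 3·R1
  [ 1   3   -8  |  26 ]
  [ 0  10  -27  |  87 ]
  [ 1   0    0  |   0 ]
R3 ← R3 − R1
  [ 1   3   -8  |   26 ]
  [ 0  10  -27  |   87 ]
  [ 0  -3    8  |  -26 ]
R2 ← 1/10·R2
  [ 1   3      -8  |     26 ]
  [ 0   1  -27/10  |  87/10 ]
  [ 0  -3       8  |    -26 ]
R3 ← R3 + 3·R2
  [ 1  3      -8  |     26 ]
  [ 0  1  -27/10  |  87/10 ]
  [ 0  0   -1/10  |   1/10 ]
R3 ← -10·R3
  [ 1  3      -8  |     26 ]
  [ 0  1  -27/10  |  87/10 ]
  [ 0  0       1  |     -1 ]
R2 ← R2 + 27/10·R3
  [ 1  3  -8  |  26 ]
  [ 0  1   0  |   6 ]
  [ 0  0   1  |  -1 ]
R1 ← R1 + 8·R3
  [ 1  3  0  |  18 ]
  [ 0  1  0  |   6 ]
  [ 0  0  1  |  -1 ]
R1 ← R1 − 3·R2
  [ 1  0  0  |   0 ]
  [ 0  1  0  |   6 ]
  [ 0  0  1  |  -1 ]
Reading off the last column: a = 0, b = 6, c = -1.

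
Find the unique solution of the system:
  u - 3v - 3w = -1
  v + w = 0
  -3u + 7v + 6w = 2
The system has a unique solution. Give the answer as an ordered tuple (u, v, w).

(-1, -1, 1)

Form the augmented matrix and row-reduce:
  [  1  -3  -3  |  -1 ]
  [  0   1   1  |   0 ]
  [ -3   7   6  |   2 ]
R3 -> R3 + 3·R1
  [ 1  -3  -3  |  -1 ]
  [ 0   1   1  |   0 ]
  [ 0  -2  -3  |  -1 ]
R3 -> R3 + 2·R2
  [ 1  -3  -3  |  -1 ]
  [ 0   1   1  |   0 ]
  [ 0   0  -1  |  -1 ]
R3 -> -1·R3
  [ 1  -3  -3  |  -1 ]
  [ 0   1   1  |   0 ]
  [ 0   0   1  |   1 ]
R2 -> R2 − R3
  [ 1  -3  -3  |  -1 ]
  [ 0   1   0  |  -1 ]
  [ 0   0   1  |   1 ]
R1 -> R1 + 3·R3
  [ 1  -3  0  |   2 ]
  [ 0   1  0  |  -1 ]
  [ 0   0  1  |   1 ]
R1 -> R1 + 3·R2
  [ 1  0  0  |  -1 ]
  [ 0  1  0  |  -1 ]
  [ 0  0  1  |   1 ]
Reading off the last column: u = -1, v = -1, w = 1.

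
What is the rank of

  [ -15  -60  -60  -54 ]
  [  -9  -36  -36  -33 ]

R1 -> -1/15·R1
  [  1    4    4  18/5 ]
  [ -9  -36  -36   -33 ]
R2 -> R2 + 9·R1
  [ 1  4  4  18/5 ]
  [ 0  0  0  -3/5 ]
R2 -> -5/3·R2
  [ 1  4  4  18/5 ]
  [ 0  0  0     1 ]
R1 -> R1 − 18/5·R2
  [ 1  4  4  0 ]
  [ 0  0  0  1 ]
The reduced form has 2 nonzero rows.

rank = 2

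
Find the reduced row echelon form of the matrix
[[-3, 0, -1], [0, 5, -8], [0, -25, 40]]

R1 ← -1/3·R1
R2 ← 1/5·R2
R3 ← R3 + 25·R2

[[1, 0, 1/3], [0, 1, -8/5], [0, 0, 0]]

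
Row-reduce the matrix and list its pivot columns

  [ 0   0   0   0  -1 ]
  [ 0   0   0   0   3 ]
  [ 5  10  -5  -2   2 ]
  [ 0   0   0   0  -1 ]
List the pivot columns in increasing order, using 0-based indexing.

R1 ↔ R3
  [ 5  10  -5  -2   2 ]
  [ 0   0   0   0   3 ]
  [ 0   0   0   0  -1 ]
  [ 0   0   0   0  -1 ]
R1 → 1/5·R1
  [ 1  2  -1  -2/5  2/5 ]
  [ 0  0   0     0    3 ]
  [ 0  0   0     0   -1 ]
  [ 0  0   0     0   -1 ]
R2 → 1/3·R2
  [ 1  2  -1  -2/5  2/5 ]
  [ 0  0   0     0    1 ]
  [ 0  0   0     0   -1 ]
  [ 0  0   0     0   -1 ]
R3 → R3 + R2
  [ 1  2  -1  -2/5  2/5 ]
  [ 0  0   0     0    1 ]
  [ 0  0   0     0    0 ]
  [ 0  0   0     0   -1 ]
R4 → R4 + R2
  [ 1  2  -1  -2/5  2/5 ]
  [ 0  0   0     0    1 ]
  [ 0  0   0     0    0 ]
  [ 0  0   0     0    0 ]
R1 → R1 − 2/5·R2
  [ 1  2  -1  -2/5  0 ]
  [ 0  0   0     0  1 ]
  [ 0  0   0     0  0 ]
  [ 0  0   0     0  0 ]
Pivot columns are the columns containing a leading 1.

0, 4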